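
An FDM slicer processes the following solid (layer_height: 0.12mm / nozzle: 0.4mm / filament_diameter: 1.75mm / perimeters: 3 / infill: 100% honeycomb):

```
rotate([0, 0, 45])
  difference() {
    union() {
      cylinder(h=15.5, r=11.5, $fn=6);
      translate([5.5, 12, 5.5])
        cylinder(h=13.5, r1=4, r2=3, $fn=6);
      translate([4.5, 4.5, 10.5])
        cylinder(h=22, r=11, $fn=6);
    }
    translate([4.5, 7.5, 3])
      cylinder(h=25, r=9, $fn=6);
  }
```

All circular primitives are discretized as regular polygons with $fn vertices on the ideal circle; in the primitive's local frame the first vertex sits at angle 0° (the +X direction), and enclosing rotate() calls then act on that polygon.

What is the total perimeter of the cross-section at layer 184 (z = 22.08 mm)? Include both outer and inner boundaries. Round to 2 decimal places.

97.61 mm

At z = 22.08 mm: the cylinder does not reach this height (z outside [0, 15.5]); the cone at (5.5, 12) is not intersected at this z (z outside [5.5, 19]); the r=11 cylinder at (4.5, 4.5) gives a regular 6-gon of circumradius 11 (constant along its height) (perimeter = 2·6·11.000·sin(180°/6) = 66.00 mm); Taking the union: only the r=11 cylinder at (4.5, 4.5) is present, so the union is just that shape — boundary = 66.00 mm; the r=9 cylinder at (4.5, 7.5) contributes a regular 6-gon of circumradius 9 (perimeter = 2·6·9.000·sin(180°/6) = 54.00 mm); After the difference (first − rest): starting from the result so far, the r=9 cylinder at (4.5, 7.5) partially overlaps it — only the 198.10 mm² overlap (of its 210.44 mm²) is removed, clipping the outline — boundary = 97.61 mm; (whole slice rotated 45° about Z — lengths, areas and connectivity unchanged). Overall, the cross-section is a single solid region. Total boundary length (outer) = 97.61 mm.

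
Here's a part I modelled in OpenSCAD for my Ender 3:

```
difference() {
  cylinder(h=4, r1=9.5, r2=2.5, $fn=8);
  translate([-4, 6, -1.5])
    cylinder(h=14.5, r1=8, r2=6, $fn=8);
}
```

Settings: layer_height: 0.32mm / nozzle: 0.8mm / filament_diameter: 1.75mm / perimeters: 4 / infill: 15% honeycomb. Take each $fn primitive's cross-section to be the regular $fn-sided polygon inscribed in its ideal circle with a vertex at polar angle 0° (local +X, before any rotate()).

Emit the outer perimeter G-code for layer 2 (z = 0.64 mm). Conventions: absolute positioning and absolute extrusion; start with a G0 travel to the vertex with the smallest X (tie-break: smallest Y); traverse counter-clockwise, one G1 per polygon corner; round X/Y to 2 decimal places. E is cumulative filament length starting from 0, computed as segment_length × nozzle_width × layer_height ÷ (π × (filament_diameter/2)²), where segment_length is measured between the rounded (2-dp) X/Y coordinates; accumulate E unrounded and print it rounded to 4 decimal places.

At z = 0.64 mm: the cone contributes a regular 8-gon of circumradius 8.380 (interpolated between r1=9.5 and r2=2.5 at t=0.160); the cone at (-4, 6) (r1=8→r2=6) has section circumradius 7.705 here — a regular 8-gon; After the difference (first − rest): starting from the cone, the cone at (-4, 6) partially overlaps it — only the 76.93 mm² overlap (of its 167.91 mm²) is removed, clipping the outline — 1 connected region. The outline is a single polygon with 11 vertices. Extrusion per mm of travel: 0.8 × 0.32 / (π × 0.875²) = 0.106432. Accumulating E over each segment gives final E = 5.6021.

G0 X-8.38 Y0.00 Z0.64
G1 X-5.93 Y-5.93 E0.6829
G1 X0.00 Y-8.38 E1.3658
G1 X5.93 Y-5.93 E2.0487
G1 X8.38 Y0.00 E2.7316
G1 X5.93 Y5.93 E3.4144
G1 X3.28 Y7.02 E3.7194
G1 X3.70 Y6.00 E3.8368
G1 X1.45 Y0.55 E4.4644
G1 X-4.00 Y-1.70 E5.0919
G1 X-8.34 Y0.09 E5.5916
G1 X-8.38 Y0.00 E5.6021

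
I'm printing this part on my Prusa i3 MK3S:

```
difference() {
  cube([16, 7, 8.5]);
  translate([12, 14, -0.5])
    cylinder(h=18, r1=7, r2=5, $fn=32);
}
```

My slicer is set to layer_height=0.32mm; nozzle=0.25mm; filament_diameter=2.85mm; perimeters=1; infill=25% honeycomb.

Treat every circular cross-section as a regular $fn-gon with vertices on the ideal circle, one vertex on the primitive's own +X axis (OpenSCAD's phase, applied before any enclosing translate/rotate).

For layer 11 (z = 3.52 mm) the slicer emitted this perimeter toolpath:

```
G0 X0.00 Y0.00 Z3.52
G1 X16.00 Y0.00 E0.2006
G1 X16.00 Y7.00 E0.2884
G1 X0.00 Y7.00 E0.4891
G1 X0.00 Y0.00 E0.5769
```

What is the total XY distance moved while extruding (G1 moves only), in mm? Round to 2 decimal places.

46.00 mm

Sum the Euclidean lengths of each G1 segment: total = 46.00 mm.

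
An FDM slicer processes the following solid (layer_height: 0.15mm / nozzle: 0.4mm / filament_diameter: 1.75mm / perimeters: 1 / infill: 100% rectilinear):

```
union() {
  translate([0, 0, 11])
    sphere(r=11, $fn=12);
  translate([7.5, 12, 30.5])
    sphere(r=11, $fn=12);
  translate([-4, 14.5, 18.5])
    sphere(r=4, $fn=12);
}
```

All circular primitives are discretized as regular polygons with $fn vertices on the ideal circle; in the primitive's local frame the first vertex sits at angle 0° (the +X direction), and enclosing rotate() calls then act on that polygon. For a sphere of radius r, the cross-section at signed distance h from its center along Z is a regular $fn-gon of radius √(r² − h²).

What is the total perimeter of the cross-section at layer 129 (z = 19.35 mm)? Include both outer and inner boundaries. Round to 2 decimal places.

68.76 mm

At z = 19.35 mm: the sphere: section is a regular 12-gon, circumradius = √(r²−h²) = √(11²−8.35²) = 7.161 (perimeter = 2·12·7.161·sin(180°/12) = 44.48 mm); the sphere at (7.5, 12) is absent (|z−center|=11.150 > r=11); the sphere at (-4, 14.5): section is a regular 12-gon, circumradius = √(r²−h²) = √(4²−0.85²) = 3.909 (perimeter = 2·12·3.909·sin(180°/12) = 24.28 mm); Taking the union: the 2 present regions are separate (no shared area or edge), so areas and boundary lengths simply add and each stays a separate island — boundary = 68.76 mm. Overall, the cross-section has 2 separate islands. Total boundary length (outer) = 68.76 mm.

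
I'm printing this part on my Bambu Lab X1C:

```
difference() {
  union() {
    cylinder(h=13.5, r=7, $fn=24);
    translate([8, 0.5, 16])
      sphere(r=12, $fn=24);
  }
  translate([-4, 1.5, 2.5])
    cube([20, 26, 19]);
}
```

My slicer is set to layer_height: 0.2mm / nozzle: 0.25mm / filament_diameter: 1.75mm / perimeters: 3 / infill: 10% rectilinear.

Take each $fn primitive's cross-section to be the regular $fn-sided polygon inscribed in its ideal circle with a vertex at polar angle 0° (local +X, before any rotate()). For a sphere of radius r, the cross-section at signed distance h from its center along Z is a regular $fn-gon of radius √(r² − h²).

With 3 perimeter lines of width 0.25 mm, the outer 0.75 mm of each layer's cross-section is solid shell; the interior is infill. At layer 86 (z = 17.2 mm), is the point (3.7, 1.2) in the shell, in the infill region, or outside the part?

shell

At z = 17.2 mm: the cylinder does not reach this height (z outside [0, 13.5]); the r=12 sphere at (8, 0.5) slices to a regular 24-gon of circumradius 11.940 (√(r²−h²) with h=1.2 from center); Taking the union: only the r=12 sphere at (8, 0.5) is present, so the union is just that shape — 1 connected region; the 20×26 cube at (-4, 1.5) contributes its full rectangle; Taking the first minus the rest: starting from the result so far, the 20×26 cube at (-4, 1.5) partially overlaps it — only the 177.99 mm² overlap (of its 520.00 mm²) is removed, clipping the outline — 1 connected region. Overall, the cross-section is a single solid region. The nearest boundary edge runs (-3.81, 1.50)→(16.00, 1.50); distance from the point to it = 0.30 mm. The point is inside the cross-section, 0.30 mm from the nearest boundary — within the 0.75 mm shell band (3 × 0.25).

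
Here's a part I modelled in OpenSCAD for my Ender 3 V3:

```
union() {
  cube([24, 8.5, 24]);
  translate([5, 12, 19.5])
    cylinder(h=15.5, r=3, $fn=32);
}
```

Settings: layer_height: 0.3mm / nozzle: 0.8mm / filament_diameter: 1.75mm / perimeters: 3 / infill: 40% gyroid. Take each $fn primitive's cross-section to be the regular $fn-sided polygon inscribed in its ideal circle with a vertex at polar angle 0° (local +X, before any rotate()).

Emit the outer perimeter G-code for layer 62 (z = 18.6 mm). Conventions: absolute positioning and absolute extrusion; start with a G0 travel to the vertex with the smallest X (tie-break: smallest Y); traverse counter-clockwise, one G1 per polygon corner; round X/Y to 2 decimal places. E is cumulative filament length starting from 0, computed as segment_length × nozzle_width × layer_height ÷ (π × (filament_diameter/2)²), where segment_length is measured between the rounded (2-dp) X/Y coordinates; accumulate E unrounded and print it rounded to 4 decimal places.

At z = 18.6 mm: the cube is present — its section is the full 24×8.5 rectangle; the cylinder at (5, 12) does not reach this height (z outside [19.5, 35]); Taking the union: only the 24×8.5 cube is present, so the union is just that shape — 1 connected region. The outline is a single polygon with 4 vertices. Extrusion per mm of travel: 0.8 × 0.3 / (π × 0.875²) = 0.099780. Accumulating E over each segment gives final E = 6.4857.

G0 X0.00 Y0.00 Z18.60
G1 X24.00 Y0.00 E2.3947
G1 X24.00 Y8.50 E3.2429
G1 X0.00 Y8.50 E5.6376
G1 X0.00 Y0.00 E6.4857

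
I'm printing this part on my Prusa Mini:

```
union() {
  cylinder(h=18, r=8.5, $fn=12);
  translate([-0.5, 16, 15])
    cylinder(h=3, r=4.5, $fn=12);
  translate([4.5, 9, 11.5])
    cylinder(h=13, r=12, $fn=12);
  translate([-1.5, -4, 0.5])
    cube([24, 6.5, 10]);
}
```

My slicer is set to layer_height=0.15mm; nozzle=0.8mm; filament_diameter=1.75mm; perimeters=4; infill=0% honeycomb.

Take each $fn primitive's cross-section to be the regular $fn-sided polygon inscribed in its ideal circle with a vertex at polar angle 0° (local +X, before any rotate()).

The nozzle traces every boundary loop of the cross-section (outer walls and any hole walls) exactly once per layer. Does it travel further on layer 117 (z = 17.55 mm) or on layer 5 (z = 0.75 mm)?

layer 117 (z = 17.55 mm)

Layer 117 (z = 17.55): the r=8.5 cylinder gives a regular 12-gon of circumradius 8.5 (constant along its height) (perimeter = 2·12·8.500·sin(180°/12) = 52.80 mm); the r=4.5 cylinder at (-0.5, 16) contributes a regular 12-gon of circumradius 4.5 (perimeter = 2·12·4.500·sin(180°/12) = 27.95 mm); the r=12 cylinder at (4.5, 9) contributes a regular 12-gon of circumradius 12 (perimeter = 2·12·12.000·sin(180°/12) = 74.54 mm); the cube at (-1.5, -4) does not reach this height (z outside [0.5, 10.5]); Taking the union: the regions partially overlap (shared area 172.56 mm²), so the edge portions inside another operand are dropped and the merged outline is re-measured after clipping — boundary = 87.37 mm. So its perimeter = 87.37 mm. Layer 5 (z = 0.75): the r=8.5 cylinder contributes a regular 12-gon of circumradius 8.5 (perimeter = 2·12·8.500·sin(180°/12) = 52.80 mm); the cylinder at (-0.5, 16) is absent (z outside [15, 18]); the cylinder at (4.5, 9) is not intersected at this z (z outside [11.5, 24.5]); the 24×6.5 cube at (-1.5, -4) contributes its full rectangle (perimeter 61.00 mm); Taking the union: the regions partially overlap (shared area 62.02 mm²), so the edge portions inside another operand are dropped and the merged outline is re-measured after clipping — boundary = 82.31 mm. So its perimeter = 82.31 mm. Layer 117 is larger (87.37 vs 82.31 mm).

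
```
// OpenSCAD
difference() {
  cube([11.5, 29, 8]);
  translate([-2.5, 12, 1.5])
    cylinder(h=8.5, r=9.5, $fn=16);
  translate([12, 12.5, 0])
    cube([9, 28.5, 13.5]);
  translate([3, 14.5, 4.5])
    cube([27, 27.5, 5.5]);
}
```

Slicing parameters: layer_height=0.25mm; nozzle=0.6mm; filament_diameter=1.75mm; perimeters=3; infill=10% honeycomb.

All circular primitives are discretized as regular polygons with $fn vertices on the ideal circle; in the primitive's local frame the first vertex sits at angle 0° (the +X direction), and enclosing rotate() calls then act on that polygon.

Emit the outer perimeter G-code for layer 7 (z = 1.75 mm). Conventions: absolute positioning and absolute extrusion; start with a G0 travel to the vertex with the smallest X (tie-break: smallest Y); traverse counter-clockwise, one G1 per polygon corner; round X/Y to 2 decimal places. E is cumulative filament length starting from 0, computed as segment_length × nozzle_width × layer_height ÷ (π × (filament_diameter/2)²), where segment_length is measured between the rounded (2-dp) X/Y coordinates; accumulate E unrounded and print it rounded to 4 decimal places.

G0 X0.00 Y0.00 Z1.75
G1 X11.50 Y0.00 E0.7172
G1 X11.50 Y29.00 E2.5257
G1 X0.00 Y29.00 E3.2429
G1 X0.00 Y21.00 E3.7418
G1 X1.14 Y20.78 E3.8142
G1 X4.22 Y18.72 E4.0452
G1 X6.28 Y15.64 E4.2763
G1 X7.00 Y12.00 E4.5077
G1 X6.28 Y8.36 E4.7391
G1 X4.22 Y5.28 E4.9702
G1 X1.14 Y3.22 E5.2013
G1 X0.00 Y3.00 E5.2737
G1 X0.00 Y0.00 E5.4608

At z = 1.75 mm: the cube is present — its section is the full 11.5×29 rectangle; the r=9.5 cylinder at (-2.5, 12) gives a regular 16-gon of circumradius 9.5 (constant along its height); the cube at (12, 12.5) (footprint 9×28.5) is included at this height; the cube at (3, 14.5) does not reach this height (z outside [4.5, 10]); Taking the first minus the rest: starting from the 11.5×29 cube, the r=9.5 cylinder at (-2.5, 12) partially overlaps it — only the 91.89 mm² overlap (of its 276.30 mm²) is removed, clipping the outline; the 9×28.5 cube at (12, 12.5) misses the remaining region (no effect) — 1 connected region. The outline is a single polygon with 13 vertices. Extrusion per mm of travel: 0.6 × 0.25 / (π × 0.875²) = 0.062363. Accumulating E over each segment gives final E = 5.4608.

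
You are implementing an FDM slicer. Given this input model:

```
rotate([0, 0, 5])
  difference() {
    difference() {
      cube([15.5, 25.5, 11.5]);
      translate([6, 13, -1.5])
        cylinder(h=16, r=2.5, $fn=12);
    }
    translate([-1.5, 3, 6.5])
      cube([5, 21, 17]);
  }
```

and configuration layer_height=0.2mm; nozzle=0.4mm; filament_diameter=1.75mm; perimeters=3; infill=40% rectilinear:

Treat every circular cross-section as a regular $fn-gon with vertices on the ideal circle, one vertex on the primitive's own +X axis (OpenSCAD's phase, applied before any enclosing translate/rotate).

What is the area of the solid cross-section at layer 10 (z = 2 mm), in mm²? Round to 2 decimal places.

376.50 mm²

At z = 2 mm: the cube is present — its section is the full 15.5×25.5 rectangle (area 395.25 mm²); the r=2.5 cylinder at (6, 13) gives a regular 12-gon of circumradius 2.5 (constant along its height) (area = (12/2)·2.500²·sin(360°/12) = 18.75 mm²); Taking the first minus the rest: starting from the 15.5×25.5 cube (395.25 mm²), the r=2.5 cylinder at (6, 13) lies wholly inside it (removes its full 18.75 mm² and its 15.53 mm outline becomes a hole wall) — area = 376.50 mm²; the cube at (-1.5, 3) is not intersected at this z (z outside [6.5, 23.5]); Subtracting the remaining from the first: none of the subtracted shapes is present at this height, so the result so far is unchanged — area = 376.50 mm²; (whole slice rotated 5° about Z — lengths, areas and connectivity unchanged). Overall, the cross-section is one region with 1 hole. Net area = 376.50 mm².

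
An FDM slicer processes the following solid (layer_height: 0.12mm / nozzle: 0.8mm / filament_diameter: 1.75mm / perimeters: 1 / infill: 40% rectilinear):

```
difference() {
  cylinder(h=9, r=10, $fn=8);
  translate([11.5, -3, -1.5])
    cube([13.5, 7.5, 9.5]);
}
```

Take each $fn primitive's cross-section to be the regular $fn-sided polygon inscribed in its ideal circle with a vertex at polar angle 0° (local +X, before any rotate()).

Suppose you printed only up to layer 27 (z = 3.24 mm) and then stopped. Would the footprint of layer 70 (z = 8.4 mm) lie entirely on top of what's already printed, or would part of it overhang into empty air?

entirely on top

Compare the two slices. At z = 3.24: the r=10 cylinder contributes a regular 8-gon of circumradius 10 (area = (8/2)·10.000²·sin(360°/8) = 282.84 mm²); the 13.5×7.5 cube at (11.5, -3) contributes its full rectangle (area 101.25 mm²); Subtracting the remaining from the first: starting from the r=10 cylinder (282.84 mm²), the 13.5×7.5 cube at (11.5, -3) misses the remaining region (no effect) — area = 282.84 mm². At z = 8.4: the cylinder: section is a regular 8-gon, circumradius r=10 (area = (8/2)·10.000²·sin(360°/8) = 282.84 mm²); the cube at (11.5, -3) is not intersected at this z (z outside [-1.5, 8]); Subtracting the remaining from the first: none of the subtracted shapes is present at this height, so the r=10 cylinder is unchanged — area = 282.84 mm². Checking containment: the cross-section at z = 8.4 is a subset of the cross-section at z = 3.24.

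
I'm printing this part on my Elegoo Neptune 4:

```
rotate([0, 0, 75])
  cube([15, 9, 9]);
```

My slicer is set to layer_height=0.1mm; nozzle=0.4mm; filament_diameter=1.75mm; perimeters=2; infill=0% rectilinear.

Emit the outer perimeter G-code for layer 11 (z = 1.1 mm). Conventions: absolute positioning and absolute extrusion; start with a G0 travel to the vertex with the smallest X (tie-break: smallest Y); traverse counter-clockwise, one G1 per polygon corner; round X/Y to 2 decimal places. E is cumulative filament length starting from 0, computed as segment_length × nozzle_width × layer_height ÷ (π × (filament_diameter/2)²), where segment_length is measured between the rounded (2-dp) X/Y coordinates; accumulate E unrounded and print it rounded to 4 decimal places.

At z = 1.1 mm: the cube is present — its section is the full 15×9 rectangle; (whole slice rotated 75° about Z — lengths, areas and connectivity unchanged). The outline is a single polygon with 4 vertices. Extrusion per mm of travel: 0.4 × 0.1 / (π × 0.875²) = 0.016630. Accumulating E over each segment gives final E = 0.7982.

G0 X-8.69 Y2.33 Z1.10
G1 X0.00 Y0.00 E0.1496
G1 X3.88 Y14.49 E0.3991
G1 X-4.81 Y16.82 E0.5487
G1 X-8.69 Y2.33 E0.7982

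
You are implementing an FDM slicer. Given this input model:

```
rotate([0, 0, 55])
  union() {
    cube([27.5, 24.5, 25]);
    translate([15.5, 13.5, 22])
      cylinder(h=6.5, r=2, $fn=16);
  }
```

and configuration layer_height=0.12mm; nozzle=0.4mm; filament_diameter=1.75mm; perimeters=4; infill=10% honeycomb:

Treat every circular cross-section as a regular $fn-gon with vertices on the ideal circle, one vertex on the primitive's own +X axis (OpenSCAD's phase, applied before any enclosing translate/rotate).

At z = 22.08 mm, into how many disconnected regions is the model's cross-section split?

1

At z = 22.08 mm: the 27.5×24.5 cube contributes its full rectangle; the cylinder at (15.5, 13.5): section is a regular 16-gon, circumradius r=2; Taking the union: the r=2 cylinder at (15.5, 13.5) lies entirely inside the 27.5×24.5 cube, so the union is just the 27.5×24.5 cube — 1 connected region; (whole slice rotated 55° about Z — lengths, areas and connectivity unchanged). The result has 1 disconnected region.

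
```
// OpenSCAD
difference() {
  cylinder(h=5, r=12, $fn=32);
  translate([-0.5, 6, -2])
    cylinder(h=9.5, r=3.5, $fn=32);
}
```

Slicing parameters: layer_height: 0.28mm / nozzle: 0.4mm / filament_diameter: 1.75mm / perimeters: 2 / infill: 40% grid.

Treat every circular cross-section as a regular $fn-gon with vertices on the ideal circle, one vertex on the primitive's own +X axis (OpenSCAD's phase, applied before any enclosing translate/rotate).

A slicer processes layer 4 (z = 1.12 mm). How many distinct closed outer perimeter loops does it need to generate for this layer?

1

At z = 1.12 mm: the cylinder: section is a regular 32-gon, circumradius r=12; the r=3.5 cylinder at (-0.5, 6) gives a regular 32-gon of circumradius 3.5 (constant along its height); Taking the first minus the rest: starting from the r=12 cylinder, the r=3.5 cylinder at (-0.5, 6) lies wholly inside it (removes its full 38.24 mm² and its 21.96 mm outline becomes a hole wall) — 1 connected region with 1 hole. The result has 1 disconnected region.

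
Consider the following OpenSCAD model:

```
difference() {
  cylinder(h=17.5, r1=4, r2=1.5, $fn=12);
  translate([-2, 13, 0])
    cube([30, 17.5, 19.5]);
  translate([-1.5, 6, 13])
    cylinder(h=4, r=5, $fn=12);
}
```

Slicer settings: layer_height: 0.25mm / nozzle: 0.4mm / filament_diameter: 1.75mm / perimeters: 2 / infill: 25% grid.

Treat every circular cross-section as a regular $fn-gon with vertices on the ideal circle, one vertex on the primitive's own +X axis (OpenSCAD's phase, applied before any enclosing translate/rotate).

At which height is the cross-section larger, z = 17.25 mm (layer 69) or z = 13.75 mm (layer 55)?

Layer 69 (z = 17.25): the cone (r1=4→r2=1.5) has section circumradius 1.536 here — a regular 12-gon (area = (12/2)·1.536²·sin(360°/12) = 7.08 mm²); the cube at (-2, 13) is present — its section is the full 30×17.5 rectangle (area 525.00 mm²); the cylinder at (-1.5, 6) does not reach this height (z outside [13, 17]); Subtracting the remaining from the first: starting from the cone (7.08 mm²), the 30×17.5 cube at (-2, 13) misses the remaining region (no effect) — area = 7.08 mm². So its area = 7.08 mm². Layer 55 (z = 13.75): the cone contributes a regular 12-gon of circumradius 2.036 (interpolated between r1=4 and r2=1.5 at t=0.786) (area = (12/2)·2.036²·sin(360°/12) = 12.43 mm²); the 30×17.5 cube at (-2, 13) contributes its full rectangle (area 525.00 mm²); the r=5 cylinder at (-1.5, 6) gives a regular 12-gon of circumradius 5 (constant along its height) (area = (12/2)·5.000²·sin(360°/12) = 75.00 mm²); Taking the first minus the rest: starting from the cone (12.43 mm²), the 30×17.5 cube at (-2, 13) misses the remaining region (no effect); the r=5 cylinder at (-1.5, 6) partially overlaps it — only the 1.27 mm² overlap (of its 75.00 mm²) is removed, clipping the outline — area = 11.17 mm². So its area = 11.17 mm². Layer 55 is larger (11.17 vs 7.08 mm²).

layer 55 (z = 13.75 mm)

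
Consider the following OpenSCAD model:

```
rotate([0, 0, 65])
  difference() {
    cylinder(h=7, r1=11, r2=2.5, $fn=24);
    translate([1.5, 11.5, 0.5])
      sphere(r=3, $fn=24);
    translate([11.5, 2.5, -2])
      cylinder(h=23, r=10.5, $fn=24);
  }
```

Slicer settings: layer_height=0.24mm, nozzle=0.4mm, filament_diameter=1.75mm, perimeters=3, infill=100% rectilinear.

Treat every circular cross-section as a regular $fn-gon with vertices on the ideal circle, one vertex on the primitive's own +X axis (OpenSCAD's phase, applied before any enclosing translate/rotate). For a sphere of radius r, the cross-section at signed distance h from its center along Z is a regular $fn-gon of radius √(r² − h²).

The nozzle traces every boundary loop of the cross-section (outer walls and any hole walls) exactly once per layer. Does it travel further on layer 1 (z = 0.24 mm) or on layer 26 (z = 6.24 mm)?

Layer 1 (z = 0.24): the cone contributes a regular 24-gon of circumradius 10.709 (interpolated between r1=11 and r2=2.5 at t=0.034) (perimeter = 2·24·10.709·sin(180°/24) = 67.09 mm); the r=3 sphere at (1.5, 11.5) contributes a regular 24-gon of circumradius √(3²−0.26²) = 2.989 (perimeter = 2·24·2.989·sin(180°/24) = 18.73 mm); the r=10.5 cylinder at (11.5, 2.5) contributes a regular 24-gon of circumradius 10.5 (perimeter = 2·24·10.500·sin(180°/24) = 65.79 mm); After the difference (first − rest): starting from the cone, the r=3 sphere at (1.5, 11.5) partially overlaps it — only the 7.67 mm² overlap (of its 27.74 mm²) is removed, clipping the outline; the r=10.5 cylinder at (11.5, 2.5) partially overlaps it — only the 114.61 mm² overlap (of its 342.42 mm²) is removed, clipping the outline — boundary = 68.46 mm; (whole slice rotated 65° about Z — lengths, areas and connectivity unchanged). So its perimeter = 68.46 mm. Layer 26 (z = 6.24): the cone (r1=11→r2=2.5) has section circumradius 3.423 here — a regular 24-gon (perimeter = 2·24·3.423·sin(180°/24) = 21.45 mm); the sphere at (1.5, 11.5) does not reach this height (|z−center|=5.740 > r=3); the r=10.5 cylinder at (11.5, 2.5) gives a regular 24-gon of circumradius 10.5 (constant along its height) (perimeter = 2·24·10.500·sin(180°/24) = 65.79 mm); Subtracting the remaining from the first: starting from the cone, the r=10.5 cylinder at (11.5, 2.5) partially overlaps it — only the 8.49 mm² overlap (of its 342.42 mm²) is removed, clipping the outline — boundary = 20.32 mm; (whole slice rotated 65° about Z — lengths, areas and connectivity unchanged). So its perimeter = 20.32 mm. Layer 1 is larger (68.46 vs 20.32 mm).

layer 1 (z = 0.24 mm)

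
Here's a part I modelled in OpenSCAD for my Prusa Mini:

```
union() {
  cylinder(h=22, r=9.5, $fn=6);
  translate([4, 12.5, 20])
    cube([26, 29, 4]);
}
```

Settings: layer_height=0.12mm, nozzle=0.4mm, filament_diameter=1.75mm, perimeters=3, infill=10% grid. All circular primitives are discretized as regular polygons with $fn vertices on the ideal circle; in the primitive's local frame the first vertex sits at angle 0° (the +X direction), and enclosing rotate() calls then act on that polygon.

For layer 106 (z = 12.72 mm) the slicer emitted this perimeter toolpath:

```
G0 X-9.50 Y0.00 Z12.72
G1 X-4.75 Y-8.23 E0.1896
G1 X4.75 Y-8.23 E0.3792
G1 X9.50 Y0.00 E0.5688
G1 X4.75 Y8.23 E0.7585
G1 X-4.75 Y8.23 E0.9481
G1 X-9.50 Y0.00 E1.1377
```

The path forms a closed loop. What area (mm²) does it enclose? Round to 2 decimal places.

234.56 mm²

Apply the shoelace formula to the sequence of (X, Y) vertices; enclosed area = 234.56 mm².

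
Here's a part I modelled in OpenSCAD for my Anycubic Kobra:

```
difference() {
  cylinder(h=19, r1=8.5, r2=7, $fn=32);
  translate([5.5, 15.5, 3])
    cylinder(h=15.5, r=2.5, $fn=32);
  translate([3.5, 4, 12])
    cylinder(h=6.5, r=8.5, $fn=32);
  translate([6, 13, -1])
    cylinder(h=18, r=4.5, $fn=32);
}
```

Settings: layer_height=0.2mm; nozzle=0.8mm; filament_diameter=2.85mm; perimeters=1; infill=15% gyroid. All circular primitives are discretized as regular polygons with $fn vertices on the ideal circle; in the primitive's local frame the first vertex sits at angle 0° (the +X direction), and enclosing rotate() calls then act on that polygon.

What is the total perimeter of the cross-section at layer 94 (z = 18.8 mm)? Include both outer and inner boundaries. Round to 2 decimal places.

At z = 18.8 mm: the cone (r1=8.5→r2=7) has section circumradius 7.016 here — a regular 32-gon (perimeter = 2·32·7.016·sin(180°/32) = 44.01 mm); the cylinder at (5.5, 15.5) does not reach this height (z outside [3, 18.5]); the cylinder at (3.5, 4) is not intersected at this z (z outside [12, 18.5]); the cylinder at (6, 13) does not reach this height (z outside [-1, 17]); Subtracting the remaining from the first: none of the subtracted shapes is present at this height, so the cone is unchanged — boundary = 44.01 mm. Overall, the cross-section is a single solid region. Total boundary length (outer) = 44.01 mm.

44.01 mm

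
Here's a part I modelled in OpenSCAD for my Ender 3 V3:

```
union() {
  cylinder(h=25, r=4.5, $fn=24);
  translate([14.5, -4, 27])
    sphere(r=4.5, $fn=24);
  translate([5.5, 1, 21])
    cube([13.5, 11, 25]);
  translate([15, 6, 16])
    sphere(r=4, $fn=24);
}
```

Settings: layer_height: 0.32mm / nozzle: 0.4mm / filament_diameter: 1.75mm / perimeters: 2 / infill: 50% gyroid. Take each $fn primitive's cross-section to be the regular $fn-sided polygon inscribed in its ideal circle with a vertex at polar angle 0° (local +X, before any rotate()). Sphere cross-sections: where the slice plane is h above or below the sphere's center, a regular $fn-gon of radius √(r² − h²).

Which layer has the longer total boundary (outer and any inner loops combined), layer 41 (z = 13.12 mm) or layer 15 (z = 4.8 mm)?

Layer 41 (z = 13.12): the r=4.5 cylinder gives a regular 24-gon of circumradius 4.5 (constant along its height) (perimeter = 2·24·4.500·sin(180°/24) = 28.19 mm); the sphere at (14.5, -4) is not intersected at this z (|z−center|=13.880 > r=4.5); the cube at (5.5, 1) is absent (z outside [21, 46]); the r=4 sphere at (15, 6) slices to a regular 24-gon of circumradius 2.776 (√(r²−h²) with h=2.88 from center) (perimeter = 2·24·2.776·sin(180°/24) = 17.39 mm); Merging all regions: the 2 present regions are separate (no shared area or edge), so areas and boundary lengths simply add and each stays a separate island — boundary = 45.59 mm. So its perimeter = 45.59 mm. Layer 15 (z = 4.8): the r=4.5 cylinder contributes a regular 24-gon of circumradius 4.5 (perimeter = 2·24·4.500·sin(180°/24) = 28.19 mm); the sphere at (14.5, -4) does not reach this height (|z−center|=22.200 > r=4.5); the cube at (5.5, 1) is absent (z outside [21, 46]); the sphere at (15, 6) is not intersected at this z (|z−center|=11.200 > r=4); Merging all regions: only the r=4.5 cylinder is present, so the union is just that shape — boundary = 28.19 mm. So its perimeter = 28.19 mm. Layer 41 is larger (45.59 vs 28.19 mm).

layer 41 (z = 13.12 mm)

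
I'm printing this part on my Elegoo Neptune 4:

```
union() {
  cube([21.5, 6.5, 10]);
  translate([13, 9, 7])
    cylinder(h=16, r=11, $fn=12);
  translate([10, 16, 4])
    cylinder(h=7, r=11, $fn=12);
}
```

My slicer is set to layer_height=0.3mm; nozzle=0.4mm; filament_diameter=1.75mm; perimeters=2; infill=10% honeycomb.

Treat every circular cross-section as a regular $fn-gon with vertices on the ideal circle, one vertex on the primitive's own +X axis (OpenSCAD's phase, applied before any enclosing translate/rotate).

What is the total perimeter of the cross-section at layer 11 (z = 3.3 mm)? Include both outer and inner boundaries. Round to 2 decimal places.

At z = 3.3 mm: the 21.5×6.5 cube contributes its full rectangle (perimeter 56.00 mm); the cylinder at (13, 9) is not intersected at this z (z outside [7, 23]); the cylinder at (10, 16) is absent (z outside [4, 11]); Merging all regions: only the 21.5×6.5 cube is present, so the union is just that shape — boundary = 56.00 mm. Overall, the cross-section is a single solid region. Total boundary length (outer) = 56.00 mm.

56.00 mm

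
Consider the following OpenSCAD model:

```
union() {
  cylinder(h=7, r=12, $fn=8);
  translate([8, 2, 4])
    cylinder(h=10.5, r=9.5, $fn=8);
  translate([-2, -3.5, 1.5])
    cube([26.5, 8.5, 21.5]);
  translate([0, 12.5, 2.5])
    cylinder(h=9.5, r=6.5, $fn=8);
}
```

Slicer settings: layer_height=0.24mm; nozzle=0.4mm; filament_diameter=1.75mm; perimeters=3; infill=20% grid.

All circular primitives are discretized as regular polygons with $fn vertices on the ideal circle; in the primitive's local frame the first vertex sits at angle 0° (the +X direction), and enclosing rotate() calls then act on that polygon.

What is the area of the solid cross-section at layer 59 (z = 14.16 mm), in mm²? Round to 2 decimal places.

At z = 14.16 mm: the cylinder is absent (z outside [0, 7]); the r=9.5 cylinder at (8, 2) gives a regular 8-gon of circumradius 9.5 (constant along its height) (area = (8/2)·9.500²·sin(360°/8) = 255.27 mm²); the 26.5×8.5 cube at (-2, -3.5) contributes its full rectangle (area 225.25 mm²); the cylinder at (0, 12.5) does not reach this height (z outside [2.5, 12]); Merging all regions: the regions partially overlap — summed areas 480.52 mm² minus the doubly-counted overlap 145.24 mm² gives 335.27 mm² — area = 335.27 mm². Overall, the cross-section is a single solid region. Net area = 335.27 mm².

335.27 mm²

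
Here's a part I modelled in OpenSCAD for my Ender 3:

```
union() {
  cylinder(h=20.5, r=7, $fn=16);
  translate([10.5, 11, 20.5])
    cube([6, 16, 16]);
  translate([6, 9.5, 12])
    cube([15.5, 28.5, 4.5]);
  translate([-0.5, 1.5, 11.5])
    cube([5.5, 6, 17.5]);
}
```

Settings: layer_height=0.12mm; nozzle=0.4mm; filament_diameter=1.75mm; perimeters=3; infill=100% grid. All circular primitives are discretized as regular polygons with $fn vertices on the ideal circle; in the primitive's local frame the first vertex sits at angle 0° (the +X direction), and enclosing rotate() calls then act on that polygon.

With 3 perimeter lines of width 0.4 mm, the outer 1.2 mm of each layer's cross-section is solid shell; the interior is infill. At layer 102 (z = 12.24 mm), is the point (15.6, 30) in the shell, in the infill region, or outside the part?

infill

At z = 12.24 mm: the r=7 cylinder contributes a regular 16-gon of circumradius 7; the cube at (10.5, 11) is not intersected at this z (z outside [20.5, 36.5]); the cube at (6, 9.5) (footprint 15.5×28.5) is included at this height; the cube at (-0.5, 1.5) (footprint 5.5×6) is included at this height; Combining (union): the regions partially overlap (shared area 26.47 mm²), so overlapping operands fuse into one piece — 2 connected regions. Overall, the cross-section has 2 separate islands. The nearest boundary edge runs (21.50, 38.00)→(21.50, 9.50); distance from the point to it = 5.90 mm. (Shell/infill is judged within the island containing the point — the largest one.) The point is inside the cross-section and 5.90 mm from the nearest boundary — more than the 1.2 mm shell width (3 × 0.4), so it's in the infill interior.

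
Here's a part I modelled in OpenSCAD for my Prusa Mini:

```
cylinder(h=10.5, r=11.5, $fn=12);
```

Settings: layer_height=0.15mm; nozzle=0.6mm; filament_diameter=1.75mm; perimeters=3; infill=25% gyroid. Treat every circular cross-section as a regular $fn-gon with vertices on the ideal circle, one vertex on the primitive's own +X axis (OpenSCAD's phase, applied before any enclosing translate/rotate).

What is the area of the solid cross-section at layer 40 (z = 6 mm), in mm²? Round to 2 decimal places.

396.75 mm²

At z = 6 mm: the r=11.5 cylinder gives a regular 12-gon of circumradius 11.5 (constant along its height) (area = (12/2)·11.500²·sin(360°/12) = 396.75 mm²). Overall, the cross-section is a single solid region. Net area = 396.75 mm².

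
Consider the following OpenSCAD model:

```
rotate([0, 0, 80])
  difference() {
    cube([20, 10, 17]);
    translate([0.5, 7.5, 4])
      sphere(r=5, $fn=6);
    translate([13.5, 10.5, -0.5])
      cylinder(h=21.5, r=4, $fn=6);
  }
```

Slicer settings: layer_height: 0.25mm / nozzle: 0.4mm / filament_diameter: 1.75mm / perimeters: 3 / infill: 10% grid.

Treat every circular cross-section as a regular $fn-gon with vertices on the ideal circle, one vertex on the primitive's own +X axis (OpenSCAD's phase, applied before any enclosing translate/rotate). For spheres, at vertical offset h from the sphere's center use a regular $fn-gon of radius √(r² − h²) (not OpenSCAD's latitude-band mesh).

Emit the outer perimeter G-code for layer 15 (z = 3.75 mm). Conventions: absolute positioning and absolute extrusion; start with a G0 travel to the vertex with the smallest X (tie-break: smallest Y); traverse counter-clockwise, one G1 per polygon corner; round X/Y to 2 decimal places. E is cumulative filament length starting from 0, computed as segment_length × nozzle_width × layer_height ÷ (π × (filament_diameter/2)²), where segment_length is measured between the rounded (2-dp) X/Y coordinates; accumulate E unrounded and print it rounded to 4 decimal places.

At z = 3.75 mm: the cube is present — its section is the full 20×10 rectangle; the r=5 sphere at (0.5, 7.5) slices to a regular 6-gon of circumradius 4.994 (√(r²−h²) with h=0.25 from center); the r=4 cylinder at (13.5, 10.5) gives a regular 6-gon of circumradius 4 (constant along its height); After the difference (first − rest): starting from the 20×10 cube, the r=5 sphere at (0.5, 7.5) partially overlaps it — only the 30.29 mm² overlap (of its 64.79 mm²) is removed, clipping the outline; the r=4 cylinder at (13.5, 10.5) partially overlaps it — only the 16.93 mm² overlap (of its 41.57 mm²) is removed, clipping the outline — 1 connected region; (rotated 80° about Z; rotation is an isometry so areas/perimeters/island counts are preserved). The outline is a single polygon with 11 vertices. Extrusion per mm of travel: 0.4 × 0.25 / (π × 0.875²) = 0.041575. Accumulating E over each segment gives final E = 2.6364.

G0 X-9.14 Y5.73 Z3.75
G1 X-6.43 Y6.71 E0.1198
G1 X-2.61 Y3.50 E0.3273
G1 X-3.13 Y0.55 E0.4518
G1 X0.00 Y0.00 E0.5839
G1 X3.47 Y19.70 E1.4156
G1 X-6.38 Y21.43 E1.8313
G1 X-6.86 Y18.69 E1.9470
G1 X-4.24 Y16.49 E2.0892
G1 X-4.93 Y12.55 E2.2555
G1 X-8.15 Y11.38 E2.3980
G1 X-9.14 Y5.73 E2.6364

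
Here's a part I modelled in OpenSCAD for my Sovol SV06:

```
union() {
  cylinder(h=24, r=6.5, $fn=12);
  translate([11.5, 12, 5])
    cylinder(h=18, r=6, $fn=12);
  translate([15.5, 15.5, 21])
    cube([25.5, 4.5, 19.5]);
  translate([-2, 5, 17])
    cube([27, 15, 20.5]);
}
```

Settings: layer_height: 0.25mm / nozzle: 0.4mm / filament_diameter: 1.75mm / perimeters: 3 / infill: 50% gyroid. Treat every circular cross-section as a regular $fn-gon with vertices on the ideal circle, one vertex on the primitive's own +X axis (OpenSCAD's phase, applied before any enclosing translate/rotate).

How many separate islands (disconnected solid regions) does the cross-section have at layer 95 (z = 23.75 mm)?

1

At z = 23.75 mm: the r=6.5 cylinder contributes a regular 12-gon of circumradius 6.5; the cylinder at (11.5, 12) is absent (z outside [5, 23]); the 25.5×4.5 cube at (15.5, 15.5) contributes its full rectangle; the cube at (-2, 5) is present — its section is the full 27×15 rectangle; Taking the union: the regions partially overlap (shared area 48.87 mm²), so overlapping operands fuse into one piece — 1 connected region. Overall, the cross-section is a single solid region. Island count = 1.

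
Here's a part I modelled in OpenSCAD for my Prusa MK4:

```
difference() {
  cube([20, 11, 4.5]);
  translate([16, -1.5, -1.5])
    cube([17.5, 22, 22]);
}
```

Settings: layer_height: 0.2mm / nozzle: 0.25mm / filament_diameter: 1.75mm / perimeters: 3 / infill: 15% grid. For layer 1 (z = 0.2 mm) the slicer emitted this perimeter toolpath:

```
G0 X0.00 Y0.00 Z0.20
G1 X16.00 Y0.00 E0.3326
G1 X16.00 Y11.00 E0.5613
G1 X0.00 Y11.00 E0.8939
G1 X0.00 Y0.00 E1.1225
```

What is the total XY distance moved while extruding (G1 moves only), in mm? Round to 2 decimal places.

54.00 mm

Sum the Euclidean lengths of each G1 segment: total = 54.00 mm.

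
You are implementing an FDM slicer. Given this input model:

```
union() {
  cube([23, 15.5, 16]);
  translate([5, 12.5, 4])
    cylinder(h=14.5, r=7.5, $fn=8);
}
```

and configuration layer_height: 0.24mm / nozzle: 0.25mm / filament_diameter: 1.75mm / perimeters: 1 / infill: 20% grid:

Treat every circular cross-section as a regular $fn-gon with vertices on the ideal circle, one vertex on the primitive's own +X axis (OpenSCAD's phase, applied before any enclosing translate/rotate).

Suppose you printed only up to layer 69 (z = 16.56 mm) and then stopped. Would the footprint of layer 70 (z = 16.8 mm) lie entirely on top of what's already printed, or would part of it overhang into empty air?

Compare the two slices. At z = 16.56: the cube is not intersected at this z (z outside [0, 16]); the r=7.5 cylinder at (5, 12.5) contributes a regular 8-gon of circumradius 7.5 (area = (8/2)·7.500²·sin(360°/8) = 159.10 mm²); Taking the union: only the r=7.5 cylinder at (5, 12.5) is present, so the union is just that shape — area = 159.10 mm². At z = 16.8: the cube is not intersected at this z (z outside [0, 16]); the r=7.5 cylinder at (5, 12.5) gives a regular 8-gon of circumradius 7.5 (constant along its height) (area = (8/2)·7.500²·sin(360°/8) = 159.10 mm²); Combining (union): only the r=7.5 cylinder at (5, 12.5) is present, so the union is just that shape — area = 159.10 mm². Checking containment: the cross-section at z = 16.8 is a subset of the cross-section at z = 16.56.

entirely on top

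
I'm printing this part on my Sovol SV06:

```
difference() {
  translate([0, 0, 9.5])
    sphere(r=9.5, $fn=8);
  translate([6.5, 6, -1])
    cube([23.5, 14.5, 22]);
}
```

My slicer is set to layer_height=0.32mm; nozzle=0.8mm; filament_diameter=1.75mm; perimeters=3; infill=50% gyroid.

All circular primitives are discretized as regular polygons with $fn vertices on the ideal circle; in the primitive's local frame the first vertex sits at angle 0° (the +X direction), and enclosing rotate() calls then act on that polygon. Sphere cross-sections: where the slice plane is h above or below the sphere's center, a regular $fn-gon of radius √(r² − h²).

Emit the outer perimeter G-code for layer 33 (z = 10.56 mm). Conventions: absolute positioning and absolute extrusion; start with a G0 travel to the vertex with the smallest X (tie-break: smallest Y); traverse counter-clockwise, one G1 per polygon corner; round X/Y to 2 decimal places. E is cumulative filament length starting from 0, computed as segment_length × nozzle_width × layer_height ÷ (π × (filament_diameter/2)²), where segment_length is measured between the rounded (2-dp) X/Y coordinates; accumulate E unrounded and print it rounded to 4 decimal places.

G0 X-9.44 Y0.00 Z10.56
G1 X-6.68 Y-6.68 E0.7693
G1 X0.00 Y-9.44 E1.5385
G1 X6.68 Y-6.68 E2.3078
G1 X9.44 Y0.00 E3.0771
G1 X6.96 Y6.00 E3.7681
G1 X6.50 Y6.00 E3.8170
G1 X6.50 Y6.75 E3.8968
G1 X0.00 Y9.44 E4.6455
G1 X-6.68 Y6.68 E5.4148
G1 X-9.44 Y0.00 E6.1841

At z = 10.56 mm: the r=9.5 sphere slices to a regular 8-gon of circumradius 9.441 (√(r²−h²) with h=1.06 from center); the 23.5×14.5 cube at (6.5, 6) contributes its full rectangle; Subtracting the remaining from the first: starting from the r=9.5 sphere, the 23.5×14.5 cube at (6.5, 6) partially overlaps it — only the 0.22 mm² overlap (of its 340.75 mm²) is removed, clipping the outline — 1 connected region. The outline is a single polygon with 10 vertices. Extrusion per mm of travel: 0.8 × 0.32 / (π × 0.875²) = 0.106432. Accumulating E over each segment gives final E = 6.1841.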